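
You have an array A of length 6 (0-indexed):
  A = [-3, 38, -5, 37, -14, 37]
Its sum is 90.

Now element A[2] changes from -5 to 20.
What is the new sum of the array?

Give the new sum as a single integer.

Old value at index 2: -5
New value at index 2: 20
Delta = 20 - -5 = 25
New sum = old_sum + delta = 90 + (25) = 115

Answer: 115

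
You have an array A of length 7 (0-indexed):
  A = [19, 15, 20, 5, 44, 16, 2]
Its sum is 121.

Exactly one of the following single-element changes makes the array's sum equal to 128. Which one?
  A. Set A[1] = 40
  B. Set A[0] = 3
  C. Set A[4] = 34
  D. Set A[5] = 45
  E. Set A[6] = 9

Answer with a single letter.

Answer: E

Derivation:
Option A: A[1] 15->40, delta=25, new_sum=121+(25)=146
Option B: A[0] 19->3, delta=-16, new_sum=121+(-16)=105
Option C: A[4] 44->34, delta=-10, new_sum=121+(-10)=111
Option D: A[5] 16->45, delta=29, new_sum=121+(29)=150
Option E: A[6] 2->9, delta=7, new_sum=121+(7)=128 <-- matches target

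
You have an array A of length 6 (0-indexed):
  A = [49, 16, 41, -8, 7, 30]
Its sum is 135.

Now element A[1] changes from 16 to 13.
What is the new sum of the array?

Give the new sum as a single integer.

Old value at index 1: 16
New value at index 1: 13
Delta = 13 - 16 = -3
New sum = old_sum + delta = 135 + (-3) = 132

Answer: 132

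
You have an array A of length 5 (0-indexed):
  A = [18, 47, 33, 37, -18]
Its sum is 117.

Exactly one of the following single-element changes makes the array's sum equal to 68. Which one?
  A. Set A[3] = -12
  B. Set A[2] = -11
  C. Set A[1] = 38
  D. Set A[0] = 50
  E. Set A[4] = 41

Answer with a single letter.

Option A: A[3] 37->-12, delta=-49, new_sum=117+(-49)=68 <-- matches target
Option B: A[2] 33->-11, delta=-44, new_sum=117+(-44)=73
Option C: A[1] 47->38, delta=-9, new_sum=117+(-9)=108
Option D: A[0] 18->50, delta=32, new_sum=117+(32)=149
Option E: A[4] -18->41, delta=59, new_sum=117+(59)=176

Answer: A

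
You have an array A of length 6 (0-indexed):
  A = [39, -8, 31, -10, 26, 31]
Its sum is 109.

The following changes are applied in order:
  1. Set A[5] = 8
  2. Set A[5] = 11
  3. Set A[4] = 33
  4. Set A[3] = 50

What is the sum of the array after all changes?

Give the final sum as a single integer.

Initial sum: 109
Change 1: A[5] 31 -> 8, delta = -23, sum = 86
Change 2: A[5] 8 -> 11, delta = 3, sum = 89
Change 3: A[4] 26 -> 33, delta = 7, sum = 96
Change 4: A[3] -10 -> 50, delta = 60, sum = 156

Answer: 156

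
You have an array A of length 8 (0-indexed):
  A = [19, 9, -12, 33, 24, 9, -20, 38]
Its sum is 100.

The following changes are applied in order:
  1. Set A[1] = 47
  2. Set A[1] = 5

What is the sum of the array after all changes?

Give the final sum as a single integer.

Answer: 96

Derivation:
Initial sum: 100
Change 1: A[1] 9 -> 47, delta = 38, sum = 138
Change 2: A[1] 47 -> 5, delta = -42, sum = 96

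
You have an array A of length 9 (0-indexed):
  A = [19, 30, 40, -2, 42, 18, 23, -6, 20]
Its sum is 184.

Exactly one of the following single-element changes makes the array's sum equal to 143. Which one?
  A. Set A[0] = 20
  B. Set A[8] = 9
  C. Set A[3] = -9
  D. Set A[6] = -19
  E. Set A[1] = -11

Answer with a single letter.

Answer: E

Derivation:
Option A: A[0] 19->20, delta=1, new_sum=184+(1)=185
Option B: A[8] 20->9, delta=-11, new_sum=184+(-11)=173
Option C: A[3] -2->-9, delta=-7, new_sum=184+(-7)=177
Option D: A[6] 23->-19, delta=-42, new_sum=184+(-42)=142
Option E: A[1] 30->-11, delta=-41, new_sum=184+(-41)=143 <-- matches target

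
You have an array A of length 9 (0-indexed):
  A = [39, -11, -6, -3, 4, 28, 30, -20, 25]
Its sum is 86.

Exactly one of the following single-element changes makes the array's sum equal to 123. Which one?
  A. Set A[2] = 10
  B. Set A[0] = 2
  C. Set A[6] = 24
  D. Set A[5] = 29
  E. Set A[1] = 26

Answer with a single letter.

Option A: A[2] -6->10, delta=16, new_sum=86+(16)=102
Option B: A[0] 39->2, delta=-37, new_sum=86+(-37)=49
Option C: A[6] 30->24, delta=-6, new_sum=86+(-6)=80
Option D: A[5] 28->29, delta=1, new_sum=86+(1)=87
Option E: A[1] -11->26, delta=37, new_sum=86+(37)=123 <-- matches target

Answer: E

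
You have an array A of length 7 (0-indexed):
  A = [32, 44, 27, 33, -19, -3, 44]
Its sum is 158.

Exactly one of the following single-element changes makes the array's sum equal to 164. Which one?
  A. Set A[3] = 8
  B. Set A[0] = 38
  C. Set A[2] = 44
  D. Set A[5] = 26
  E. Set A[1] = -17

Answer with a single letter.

Option A: A[3] 33->8, delta=-25, new_sum=158+(-25)=133
Option B: A[0] 32->38, delta=6, new_sum=158+(6)=164 <-- matches target
Option C: A[2] 27->44, delta=17, new_sum=158+(17)=175
Option D: A[5] -3->26, delta=29, new_sum=158+(29)=187
Option E: A[1] 44->-17, delta=-61, new_sum=158+(-61)=97

Answer: B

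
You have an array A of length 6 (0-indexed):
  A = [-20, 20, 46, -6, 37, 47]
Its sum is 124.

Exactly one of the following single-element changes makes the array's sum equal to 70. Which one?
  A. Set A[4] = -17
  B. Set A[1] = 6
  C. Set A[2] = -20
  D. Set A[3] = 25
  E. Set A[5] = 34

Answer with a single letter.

Option A: A[4] 37->-17, delta=-54, new_sum=124+(-54)=70 <-- matches target
Option B: A[1] 20->6, delta=-14, new_sum=124+(-14)=110
Option C: A[2] 46->-20, delta=-66, new_sum=124+(-66)=58
Option D: A[3] -6->25, delta=31, new_sum=124+(31)=155
Option E: A[5] 47->34, delta=-13, new_sum=124+(-13)=111

Answer: A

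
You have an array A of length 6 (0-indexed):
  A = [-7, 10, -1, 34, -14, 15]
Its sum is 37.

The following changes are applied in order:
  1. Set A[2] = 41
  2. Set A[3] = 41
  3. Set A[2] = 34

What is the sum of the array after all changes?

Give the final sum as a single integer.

Answer: 79

Derivation:
Initial sum: 37
Change 1: A[2] -1 -> 41, delta = 42, sum = 79
Change 2: A[3] 34 -> 41, delta = 7, sum = 86
Change 3: A[2] 41 -> 34, delta = -7, sum = 79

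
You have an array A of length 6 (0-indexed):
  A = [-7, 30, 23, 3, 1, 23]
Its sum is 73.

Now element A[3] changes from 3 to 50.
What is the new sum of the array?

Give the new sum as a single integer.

Old value at index 3: 3
New value at index 3: 50
Delta = 50 - 3 = 47
New sum = old_sum + delta = 73 + (47) = 120

Answer: 120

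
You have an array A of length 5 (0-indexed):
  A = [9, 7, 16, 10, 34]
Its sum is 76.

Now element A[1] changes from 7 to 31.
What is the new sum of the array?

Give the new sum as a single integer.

Answer: 100

Derivation:
Old value at index 1: 7
New value at index 1: 31
Delta = 31 - 7 = 24
New sum = old_sum + delta = 76 + (24) = 100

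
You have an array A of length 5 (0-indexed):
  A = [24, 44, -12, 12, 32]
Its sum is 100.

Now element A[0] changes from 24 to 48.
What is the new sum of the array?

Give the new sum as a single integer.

Old value at index 0: 24
New value at index 0: 48
Delta = 48 - 24 = 24
New sum = old_sum + delta = 100 + (24) = 124

Answer: 124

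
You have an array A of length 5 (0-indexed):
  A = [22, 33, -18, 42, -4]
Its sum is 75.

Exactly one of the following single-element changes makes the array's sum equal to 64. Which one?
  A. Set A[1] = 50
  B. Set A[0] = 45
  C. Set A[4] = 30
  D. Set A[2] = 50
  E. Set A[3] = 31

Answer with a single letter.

Option A: A[1] 33->50, delta=17, new_sum=75+(17)=92
Option B: A[0] 22->45, delta=23, new_sum=75+(23)=98
Option C: A[4] -4->30, delta=34, new_sum=75+(34)=109
Option D: A[2] -18->50, delta=68, new_sum=75+(68)=143
Option E: A[3] 42->31, delta=-11, new_sum=75+(-11)=64 <-- matches target

Answer: E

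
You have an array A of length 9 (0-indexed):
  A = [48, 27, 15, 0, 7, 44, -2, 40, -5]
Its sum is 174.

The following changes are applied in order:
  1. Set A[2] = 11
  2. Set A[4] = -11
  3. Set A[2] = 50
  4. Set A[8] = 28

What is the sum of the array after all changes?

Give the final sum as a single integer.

Initial sum: 174
Change 1: A[2] 15 -> 11, delta = -4, sum = 170
Change 2: A[4] 7 -> -11, delta = -18, sum = 152
Change 3: A[2] 11 -> 50, delta = 39, sum = 191
Change 4: A[8] -5 -> 28, delta = 33, sum = 224

Answer: 224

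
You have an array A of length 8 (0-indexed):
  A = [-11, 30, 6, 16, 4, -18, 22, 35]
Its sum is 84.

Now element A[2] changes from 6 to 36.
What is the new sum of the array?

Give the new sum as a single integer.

Answer: 114

Derivation:
Old value at index 2: 6
New value at index 2: 36
Delta = 36 - 6 = 30
New sum = old_sum + delta = 84 + (30) = 114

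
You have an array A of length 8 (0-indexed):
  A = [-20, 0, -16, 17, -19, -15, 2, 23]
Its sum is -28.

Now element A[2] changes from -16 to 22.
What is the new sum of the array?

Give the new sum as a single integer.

Answer: 10

Derivation:
Old value at index 2: -16
New value at index 2: 22
Delta = 22 - -16 = 38
New sum = old_sum + delta = -28 + (38) = 10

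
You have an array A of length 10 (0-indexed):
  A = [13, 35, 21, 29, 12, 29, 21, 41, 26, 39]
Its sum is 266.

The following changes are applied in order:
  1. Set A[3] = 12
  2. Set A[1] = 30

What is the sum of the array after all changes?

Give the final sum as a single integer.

Answer: 244

Derivation:
Initial sum: 266
Change 1: A[3] 29 -> 12, delta = -17, sum = 249
Change 2: A[1] 35 -> 30, delta = -5, sum = 244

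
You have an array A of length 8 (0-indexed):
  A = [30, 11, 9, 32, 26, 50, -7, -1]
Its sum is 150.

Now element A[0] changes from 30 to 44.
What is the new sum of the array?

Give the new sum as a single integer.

Answer: 164

Derivation:
Old value at index 0: 30
New value at index 0: 44
Delta = 44 - 30 = 14
New sum = old_sum + delta = 150 + (14) = 164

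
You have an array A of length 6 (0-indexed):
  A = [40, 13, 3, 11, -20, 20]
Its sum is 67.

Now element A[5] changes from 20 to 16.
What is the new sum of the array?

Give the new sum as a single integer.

Answer: 63

Derivation:
Old value at index 5: 20
New value at index 5: 16
Delta = 16 - 20 = -4
New sum = old_sum + delta = 67 + (-4) = 63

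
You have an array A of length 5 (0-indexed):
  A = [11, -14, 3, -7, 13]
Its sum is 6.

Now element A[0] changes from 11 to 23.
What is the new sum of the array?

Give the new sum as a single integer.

Answer: 18

Derivation:
Old value at index 0: 11
New value at index 0: 23
Delta = 23 - 11 = 12
New sum = old_sum + delta = 6 + (12) = 18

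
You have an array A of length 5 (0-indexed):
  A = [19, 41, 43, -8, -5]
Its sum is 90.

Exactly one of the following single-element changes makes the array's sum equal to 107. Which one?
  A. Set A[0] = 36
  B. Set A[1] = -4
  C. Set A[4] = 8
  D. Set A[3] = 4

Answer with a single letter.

Option A: A[0] 19->36, delta=17, new_sum=90+(17)=107 <-- matches target
Option B: A[1] 41->-4, delta=-45, new_sum=90+(-45)=45
Option C: A[4] -5->8, delta=13, new_sum=90+(13)=103
Option D: A[3] -8->4, delta=12, new_sum=90+(12)=102

Answer: A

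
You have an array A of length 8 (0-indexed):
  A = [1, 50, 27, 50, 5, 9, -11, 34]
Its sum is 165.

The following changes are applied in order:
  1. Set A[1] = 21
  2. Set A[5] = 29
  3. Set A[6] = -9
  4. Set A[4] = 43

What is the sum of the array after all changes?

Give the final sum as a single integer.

Initial sum: 165
Change 1: A[1] 50 -> 21, delta = -29, sum = 136
Change 2: A[5] 9 -> 29, delta = 20, sum = 156
Change 3: A[6] -11 -> -9, delta = 2, sum = 158
Change 4: A[4] 5 -> 43, delta = 38, sum = 196

Answer: 196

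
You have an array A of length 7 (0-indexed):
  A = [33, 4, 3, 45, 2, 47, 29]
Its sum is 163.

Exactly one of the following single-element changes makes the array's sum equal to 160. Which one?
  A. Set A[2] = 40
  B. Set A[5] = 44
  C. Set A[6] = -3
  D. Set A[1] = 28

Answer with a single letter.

Option A: A[2] 3->40, delta=37, new_sum=163+(37)=200
Option B: A[5] 47->44, delta=-3, new_sum=163+(-3)=160 <-- matches target
Option C: A[6] 29->-3, delta=-32, new_sum=163+(-32)=131
Option D: A[1] 4->28, delta=24, new_sum=163+(24)=187

Answer: B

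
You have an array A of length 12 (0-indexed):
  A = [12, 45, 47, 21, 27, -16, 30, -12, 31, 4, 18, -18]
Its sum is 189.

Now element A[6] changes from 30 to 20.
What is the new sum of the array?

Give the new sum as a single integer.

Answer: 179

Derivation:
Old value at index 6: 30
New value at index 6: 20
Delta = 20 - 30 = -10
New sum = old_sum + delta = 189 + (-10) = 179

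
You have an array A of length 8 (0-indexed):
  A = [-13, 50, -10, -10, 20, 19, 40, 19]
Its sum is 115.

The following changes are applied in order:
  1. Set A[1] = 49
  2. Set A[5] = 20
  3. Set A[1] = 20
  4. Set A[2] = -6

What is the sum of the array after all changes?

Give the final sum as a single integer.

Answer: 90

Derivation:
Initial sum: 115
Change 1: A[1] 50 -> 49, delta = -1, sum = 114
Change 2: A[5] 19 -> 20, delta = 1, sum = 115
Change 3: A[1] 49 -> 20, delta = -29, sum = 86
Change 4: A[2] -10 -> -6, delta = 4, sum = 90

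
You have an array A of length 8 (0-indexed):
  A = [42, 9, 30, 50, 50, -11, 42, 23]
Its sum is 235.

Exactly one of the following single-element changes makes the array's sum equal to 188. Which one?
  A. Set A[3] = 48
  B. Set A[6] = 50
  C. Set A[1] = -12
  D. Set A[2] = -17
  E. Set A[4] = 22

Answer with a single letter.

Answer: D

Derivation:
Option A: A[3] 50->48, delta=-2, new_sum=235+(-2)=233
Option B: A[6] 42->50, delta=8, new_sum=235+(8)=243
Option C: A[1] 9->-12, delta=-21, new_sum=235+(-21)=214
Option D: A[2] 30->-17, delta=-47, new_sum=235+(-47)=188 <-- matches target
Option E: A[4] 50->22, delta=-28, new_sum=235+(-28)=207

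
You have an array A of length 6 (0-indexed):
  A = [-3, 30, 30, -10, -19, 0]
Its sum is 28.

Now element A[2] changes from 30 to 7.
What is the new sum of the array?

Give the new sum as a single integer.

Answer: 5

Derivation:
Old value at index 2: 30
New value at index 2: 7
Delta = 7 - 30 = -23
New sum = old_sum + delta = 28 + (-23) = 5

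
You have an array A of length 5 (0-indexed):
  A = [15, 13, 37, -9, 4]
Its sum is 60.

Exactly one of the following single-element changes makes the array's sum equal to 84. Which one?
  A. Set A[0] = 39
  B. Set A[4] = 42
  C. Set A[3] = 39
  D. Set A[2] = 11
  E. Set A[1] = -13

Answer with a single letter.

Option A: A[0] 15->39, delta=24, new_sum=60+(24)=84 <-- matches target
Option B: A[4] 4->42, delta=38, new_sum=60+(38)=98
Option C: A[3] -9->39, delta=48, new_sum=60+(48)=108
Option D: A[2] 37->11, delta=-26, new_sum=60+(-26)=34
Option E: A[1] 13->-13, delta=-26, new_sum=60+(-26)=34

Answer: A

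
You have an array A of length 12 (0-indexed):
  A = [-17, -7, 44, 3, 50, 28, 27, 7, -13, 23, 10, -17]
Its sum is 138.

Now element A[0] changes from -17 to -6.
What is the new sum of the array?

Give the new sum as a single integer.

Old value at index 0: -17
New value at index 0: -6
Delta = -6 - -17 = 11
New sum = old_sum + delta = 138 + (11) = 149

Answer: 149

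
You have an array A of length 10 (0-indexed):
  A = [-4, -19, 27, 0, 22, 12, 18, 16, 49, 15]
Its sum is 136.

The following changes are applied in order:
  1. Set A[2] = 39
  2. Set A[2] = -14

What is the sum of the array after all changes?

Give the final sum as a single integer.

Initial sum: 136
Change 1: A[2] 27 -> 39, delta = 12, sum = 148
Change 2: A[2] 39 -> -14, delta = -53, sum = 95

Answer: 95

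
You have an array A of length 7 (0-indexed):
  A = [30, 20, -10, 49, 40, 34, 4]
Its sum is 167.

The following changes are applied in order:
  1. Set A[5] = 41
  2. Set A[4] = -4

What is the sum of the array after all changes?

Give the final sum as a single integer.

Initial sum: 167
Change 1: A[5] 34 -> 41, delta = 7, sum = 174
Change 2: A[4] 40 -> -4, delta = -44, sum = 130

Answer: 130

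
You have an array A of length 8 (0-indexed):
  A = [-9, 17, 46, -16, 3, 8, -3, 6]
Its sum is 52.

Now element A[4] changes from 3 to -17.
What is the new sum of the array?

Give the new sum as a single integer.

Answer: 32

Derivation:
Old value at index 4: 3
New value at index 4: -17
Delta = -17 - 3 = -20
New sum = old_sum + delta = 52 + (-20) = 32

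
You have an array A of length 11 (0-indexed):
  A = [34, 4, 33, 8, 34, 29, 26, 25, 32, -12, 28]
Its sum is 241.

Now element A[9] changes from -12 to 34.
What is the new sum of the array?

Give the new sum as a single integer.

Answer: 287

Derivation:
Old value at index 9: -12
New value at index 9: 34
Delta = 34 - -12 = 46
New sum = old_sum + delta = 241 + (46) = 287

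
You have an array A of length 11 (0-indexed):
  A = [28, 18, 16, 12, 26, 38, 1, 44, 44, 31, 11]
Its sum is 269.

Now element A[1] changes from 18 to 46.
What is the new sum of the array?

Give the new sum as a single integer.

Old value at index 1: 18
New value at index 1: 46
Delta = 46 - 18 = 28
New sum = old_sum + delta = 269 + (28) = 297

Answer: 297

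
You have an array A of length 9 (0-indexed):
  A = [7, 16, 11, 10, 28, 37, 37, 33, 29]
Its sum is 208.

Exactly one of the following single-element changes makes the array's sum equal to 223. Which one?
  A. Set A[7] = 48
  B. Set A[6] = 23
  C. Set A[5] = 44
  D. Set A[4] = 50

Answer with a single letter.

Answer: A

Derivation:
Option A: A[7] 33->48, delta=15, new_sum=208+(15)=223 <-- matches target
Option B: A[6] 37->23, delta=-14, new_sum=208+(-14)=194
Option C: A[5] 37->44, delta=7, new_sum=208+(7)=215
Option D: A[4] 28->50, delta=22, new_sum=208+(22)=230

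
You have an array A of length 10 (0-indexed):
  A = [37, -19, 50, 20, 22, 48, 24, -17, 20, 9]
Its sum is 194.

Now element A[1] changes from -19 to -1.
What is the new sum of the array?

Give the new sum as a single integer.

Answer: 212

Derivation:
Old value at index 1: -19
New value at index 1: -1
Delta = -1 - -19 = 18
New sum = old_sum + delta = 194 + (18) = 212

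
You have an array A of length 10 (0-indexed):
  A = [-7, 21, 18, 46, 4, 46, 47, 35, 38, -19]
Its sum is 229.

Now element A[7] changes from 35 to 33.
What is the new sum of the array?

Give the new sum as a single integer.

Old value at index 7: 35
New value at index 7: 33
Delta = 33 - 35 = -2
New sum = old_sum + delta = 229 + (-2) = 227

Answer: 227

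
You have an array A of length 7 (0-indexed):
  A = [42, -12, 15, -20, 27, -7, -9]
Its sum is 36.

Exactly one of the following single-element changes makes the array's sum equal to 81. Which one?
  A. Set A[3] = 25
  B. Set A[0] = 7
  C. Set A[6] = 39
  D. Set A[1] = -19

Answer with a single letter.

Option A: A[3] -20->25, delta=45, new_sum=36+(45)=81 <-- matches target
Option B: A[0] 42->7, delta=-35, new_sum=36+(-35)=1
Option C: A[6] -9->39, delta=48, new_sum=36+(48)=84
Option D: A[1] -12->-19, delta=-7, new_sum=36+(-7)=29

Answer: A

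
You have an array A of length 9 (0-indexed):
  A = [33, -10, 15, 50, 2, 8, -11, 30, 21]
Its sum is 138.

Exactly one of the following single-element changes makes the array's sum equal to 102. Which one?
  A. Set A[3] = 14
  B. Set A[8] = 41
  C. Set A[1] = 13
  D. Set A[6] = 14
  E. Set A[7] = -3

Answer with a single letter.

Answer: A

Derivation:
Option A: A[3] 50->14, delta=-36, new_sum=138+(-36)=102 <-- matches target
Option B: A[8] 21->41, delta=20, new_sum=138+(20)=158
Option C: A[1] -10->13, delta=23, new_sum=138+(23)=161
Option D: A[6] -11->14, delta=25, new_sum=138+(25)=163
Option E: A[7] 30->-3, delta=-33, new_sum=138+(-33)=105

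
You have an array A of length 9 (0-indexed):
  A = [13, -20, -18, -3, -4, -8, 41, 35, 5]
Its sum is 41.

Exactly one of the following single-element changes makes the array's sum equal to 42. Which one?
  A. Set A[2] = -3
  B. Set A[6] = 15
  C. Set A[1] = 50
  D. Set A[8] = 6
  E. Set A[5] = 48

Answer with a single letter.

Option A: A[2] -18->-3, delta=15, new_sum=41+(15)=56
Option B: A[6] 41->15, delta=-26, new_sum=41+(-26)=15
Option C: A[1] -20->50, delta=70, new_sum=41+(70)=111
Option D: A[8] 5->6, delta=1, new_sum=41+(1)=42 <-- matches target
Option E: A[5] -8->48, delta=56, new_sum=41+(56)=97

Answer: D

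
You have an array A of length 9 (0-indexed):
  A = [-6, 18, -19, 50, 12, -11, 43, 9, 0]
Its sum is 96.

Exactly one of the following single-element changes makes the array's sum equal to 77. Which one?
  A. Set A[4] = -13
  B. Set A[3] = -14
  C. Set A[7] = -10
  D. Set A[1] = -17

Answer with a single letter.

Answer: C

Derivation:
Option A: A[4] 12->-13, delta=-25, new_sum=96+(-25)=71
Option B: A[3] 50->-14, delta=-64, new_sum=96+(-64)=32
Option C: A[7] 9->-10, delta=-19, new_sum=96+(-19)=77 <-- matches target
Option D: A[1] 18->-17, delta=-35, new_sum=96+(-35)=61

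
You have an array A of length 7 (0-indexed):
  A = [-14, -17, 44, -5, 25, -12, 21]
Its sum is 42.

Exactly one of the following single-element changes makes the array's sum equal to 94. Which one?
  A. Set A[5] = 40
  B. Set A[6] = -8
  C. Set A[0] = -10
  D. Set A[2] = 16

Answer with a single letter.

Option A: A[5] -12->40, delta=52, new_sum=42+(52)=94 <-- matches target
Option B: A[6] 21->-8, delta=-29, new_sum=42+(-29)=13
Option C: A[0] -14->-10, delta=4, new_sum=42+(4)=46
Option D: A[2] 44->16, delta=-28, new_sum=42+(-28)=14

Answer: A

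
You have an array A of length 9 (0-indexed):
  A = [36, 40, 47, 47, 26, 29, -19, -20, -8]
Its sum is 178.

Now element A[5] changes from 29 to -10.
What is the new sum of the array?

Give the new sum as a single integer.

Answer: 139

Derivation:
Old value at index 5: 29
New value at index 5: -10
Delta = -10 - 29 = -39
New sum = old_sum + delta = 178 + (-39) = 139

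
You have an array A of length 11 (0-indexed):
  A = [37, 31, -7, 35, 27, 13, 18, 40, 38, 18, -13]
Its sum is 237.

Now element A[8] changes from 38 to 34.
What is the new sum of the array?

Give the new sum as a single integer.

Old value at index 8: 38
New value at index 8: 34
Delta = 34 - 38 = -4
New sum = old_sum + delta = 237 + (-4) = 233

Answer: 233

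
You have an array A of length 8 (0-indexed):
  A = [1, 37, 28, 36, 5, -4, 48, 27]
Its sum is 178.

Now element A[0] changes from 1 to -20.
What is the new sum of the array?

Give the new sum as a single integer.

Old value at index 0: 1
New value at index 0: -20
Delta = -20 - 1 = -21
New sum = old_sum + delta = 178 + (-21) = 157

Answer: 157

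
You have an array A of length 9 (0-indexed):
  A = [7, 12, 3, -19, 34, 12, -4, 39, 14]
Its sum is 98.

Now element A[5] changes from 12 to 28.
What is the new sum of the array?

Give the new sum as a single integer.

Old value at index 5: 12
New value at index 5: 28
Delta = 28 - 12 = 16
New sum = old_sum + delta = 98 + (16) = 114

Answer: 114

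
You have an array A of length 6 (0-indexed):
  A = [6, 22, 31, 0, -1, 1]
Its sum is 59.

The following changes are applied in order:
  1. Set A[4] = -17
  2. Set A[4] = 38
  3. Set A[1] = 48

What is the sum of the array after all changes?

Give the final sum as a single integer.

Answer: 124

Derivation:
Initial sum: 59
Change 1: A[4] -1 -> -17, delta = -16, sum = 43
Change 2: A[4] -17 -> 38, delta = 55, sum = 98
Change 3: A[1] 22 -> 48, delta = 26, sum = 124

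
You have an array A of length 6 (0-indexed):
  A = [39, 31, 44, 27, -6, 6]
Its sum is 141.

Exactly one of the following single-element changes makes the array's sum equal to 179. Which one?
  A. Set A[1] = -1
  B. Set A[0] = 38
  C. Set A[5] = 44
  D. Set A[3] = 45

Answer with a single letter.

Option A: A[1] 31->-1, delta=-32, new_sum=141+(-32)=109
Option B: A[0] 39->38, delta=-1, new_sum=141+(-1)=140
Option C: A[5] 6->44, delta=38, new_sum=141+(38)=179 <-- matches target
Option D: A[3] 27->45, delta=18, new_sum=141+(18)=159

Answer: C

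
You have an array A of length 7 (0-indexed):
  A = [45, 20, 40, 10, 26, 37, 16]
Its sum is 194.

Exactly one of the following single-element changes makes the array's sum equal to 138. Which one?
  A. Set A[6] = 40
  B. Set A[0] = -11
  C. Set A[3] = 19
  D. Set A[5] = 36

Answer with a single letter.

Answer: B

Derivation:
Option A: A[6] 16->40, delta=24, new_sum=194+(24)=218
Option B: A[0] 45->-11, delta=-56, new_sum=194+(-56)=138 <-- matches target
Option C: A[3] 10->19, delta=9, new_sum=194+(9)=203
Option D: A[5] 37->36, delta=-1, new_sum=194+(-1)=193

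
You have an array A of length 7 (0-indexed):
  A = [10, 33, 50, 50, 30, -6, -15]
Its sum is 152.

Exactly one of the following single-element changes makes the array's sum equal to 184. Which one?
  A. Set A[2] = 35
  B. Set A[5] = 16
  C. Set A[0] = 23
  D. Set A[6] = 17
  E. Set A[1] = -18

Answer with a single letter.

Answer: D

Derivation:
Option A: A[2] 50->35, delta=-15, new_sum=152+(-15)=137
Option B: A[5] -6->16, delta=22, new_sum=152+(22)=174
Option C: A[0] 10->23, delta=13, new_sum=152+(13)=165
Option D: A[6] -15->17, delta=32, new_sum=152+(32)=184 <-- matches target
Option E: A[1] 33->-18, delta=-51, new_sum=152+(-51)=101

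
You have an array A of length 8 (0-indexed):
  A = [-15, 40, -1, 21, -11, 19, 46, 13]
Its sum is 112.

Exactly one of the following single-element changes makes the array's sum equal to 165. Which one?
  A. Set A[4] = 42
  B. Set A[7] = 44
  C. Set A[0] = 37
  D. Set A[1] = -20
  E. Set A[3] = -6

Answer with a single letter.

Option A: A[4] -11->42, delta=53, new_sum=112+(53)=165 <-- matches target
Option B: A[7] 13->44, delta=31, new_sum=112+(31)=143
Option C: A[0] -15->37, delta=52, new_sum=112+(52)=164
Option D: A[1] 40->-20, delta=-60, new_sum=112+(-60)=52
Option E: A[3] 21->-6, delta=-27, new_sum=112+(-27)=85

Answer: A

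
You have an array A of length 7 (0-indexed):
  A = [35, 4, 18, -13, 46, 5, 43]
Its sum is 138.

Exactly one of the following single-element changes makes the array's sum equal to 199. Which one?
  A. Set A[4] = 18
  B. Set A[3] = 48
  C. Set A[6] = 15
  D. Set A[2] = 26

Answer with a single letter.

Option A: A[4] 46->18, delta=-28, new_sum=138+(-28)=110
Option B: A[3] -13->48, delta=61, new_sum=138+(61)=199 <-- matches target
Option C: A[6] 43->15, delta=-28, new_sum=138+(-28)=110
Option D: A[2] 18->26, delta=8, new_sum=138+(8)=146

Answer: B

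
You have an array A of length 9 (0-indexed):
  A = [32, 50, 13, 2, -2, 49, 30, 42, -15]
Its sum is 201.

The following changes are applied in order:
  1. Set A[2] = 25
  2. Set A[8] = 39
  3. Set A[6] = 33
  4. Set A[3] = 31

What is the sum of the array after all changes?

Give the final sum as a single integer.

Answer: 299

Derivation:
Initial sum: 201
Change 1: A[2] 13 -> 25, delta = 12, sum = 213
Change 2: A[8] -15 -> 39, delta = 54, sum = 267
Change 3: A[6] 30 -> 33, delta = 3, sum = 270
Change 4: A[3] 2 -> 31, delta = 29, sum = 299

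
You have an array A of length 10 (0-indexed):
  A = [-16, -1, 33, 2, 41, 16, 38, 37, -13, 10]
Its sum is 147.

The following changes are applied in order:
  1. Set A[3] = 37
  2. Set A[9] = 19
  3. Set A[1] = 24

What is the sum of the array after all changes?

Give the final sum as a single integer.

Initial sum: 147
Change 1: A[3] 2 -> 37, delta = 35, sum = 182
Change 2: A[9] 10 -> 19, delta = 9, sum = 191
Change 3: A[1] -1 -> 24, delta = 25, sum = 216

Answer: 216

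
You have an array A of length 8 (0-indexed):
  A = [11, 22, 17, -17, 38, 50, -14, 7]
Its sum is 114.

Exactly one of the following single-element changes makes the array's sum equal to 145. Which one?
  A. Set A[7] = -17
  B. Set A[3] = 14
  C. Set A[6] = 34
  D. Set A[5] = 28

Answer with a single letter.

Answer: B

Derivation:
Option A: A[7] 7->-17, delta=-24, new_sum=114+(-24)=90
Option B: A[3] -17->14, delta=31, new_sum=114+(31)=145 <-- matches target
Option C: A[6] -14->34, delta=48, new_sum=114+(48)=162
Option D: A[5] 50->28, delta=-22, new_sum=114+(-22)=92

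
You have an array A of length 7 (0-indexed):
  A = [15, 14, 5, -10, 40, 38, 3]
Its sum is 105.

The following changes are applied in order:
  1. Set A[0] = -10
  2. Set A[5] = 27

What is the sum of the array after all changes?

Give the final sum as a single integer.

Initial sum: 105
Change 1: A[0] 15 -> -10, delta = -25, sum = 80
Change 2: A[5] 38 -> 27, delta = -11, sum = 69

Answer: 69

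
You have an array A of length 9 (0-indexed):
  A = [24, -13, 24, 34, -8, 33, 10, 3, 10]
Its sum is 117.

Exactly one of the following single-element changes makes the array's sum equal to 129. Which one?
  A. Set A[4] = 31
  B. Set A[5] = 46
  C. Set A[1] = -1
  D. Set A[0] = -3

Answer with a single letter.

Option A: A[4] -8->31, delta=39, new_sum=117+(39)=156
Option B: A[5] 33->46, delta=13, new_sum=117+(13)=130
Option C: A[1] -13->-1, delta=12, new_sum=117+(12)=129 <-- matches target
Option D: A[0] 24->-3, delta=-27, new_sum=117+(-27)=90

Answer: C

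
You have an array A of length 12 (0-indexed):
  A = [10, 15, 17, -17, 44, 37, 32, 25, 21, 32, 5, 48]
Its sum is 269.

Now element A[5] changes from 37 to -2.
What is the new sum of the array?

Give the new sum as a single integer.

Old value at index 5: 37
New value at index 5: -2
Delta = -2 - 37 = -39
New sum = old_sum + delta = 269 + (-39) = 230

Answer: 230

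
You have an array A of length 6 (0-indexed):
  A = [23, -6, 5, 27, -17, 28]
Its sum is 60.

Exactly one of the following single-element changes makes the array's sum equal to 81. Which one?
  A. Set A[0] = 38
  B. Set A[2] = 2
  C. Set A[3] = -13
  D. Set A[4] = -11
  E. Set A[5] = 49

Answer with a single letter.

Option A: A[0] 23->38, delta=15, new_sum=60+(15)=75
Option B: A[2] 5->2, delta=-3, new_sum=60+(-3)=57
Option C: A[3] 27->-13, delta=-40, new_sum=60+(-40)=20
Option D: A[4] -17->-11, delta=6, new_sum=60+(6)=66
Option E: A[5] 28->49, delta=21, new_sum=60+(21)=81 <-- matches target

Answer: E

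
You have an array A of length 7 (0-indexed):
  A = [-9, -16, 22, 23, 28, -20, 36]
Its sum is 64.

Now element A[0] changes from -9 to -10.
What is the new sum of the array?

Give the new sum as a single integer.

Answer: 63

Derivation:
Old value at index 0: -9
New value at index 0: -10
Delta = -10 - -9 = -1
New sum = old_sum + delta = 64 + (-1) = 63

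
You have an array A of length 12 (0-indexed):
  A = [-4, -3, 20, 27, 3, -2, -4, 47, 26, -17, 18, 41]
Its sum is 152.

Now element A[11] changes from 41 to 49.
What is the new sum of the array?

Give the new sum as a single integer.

Answer: 160

Derivation:
Old value at index 11: 41
New value at index 11: 49
Delta = 49 - 41 = 8
New sum = old_sum + delta = 152 + (8) = 160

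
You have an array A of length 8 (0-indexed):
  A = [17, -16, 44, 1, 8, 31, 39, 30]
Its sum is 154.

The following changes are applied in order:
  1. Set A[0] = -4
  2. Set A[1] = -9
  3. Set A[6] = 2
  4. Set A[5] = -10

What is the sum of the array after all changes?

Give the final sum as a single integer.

Answer: 62

Derivation:
Initial sum: 154
Change 1: A[0] 17 -> -4, delta = -21, sum = 133
Change 2: A[1] -16 -> -9, delta = 7, sum = 140
Change 3: A[6] 39 -> 2, delta = -37, sum = 103
Change 4: A[5] 31 -> -10, delta = -41, sum = 62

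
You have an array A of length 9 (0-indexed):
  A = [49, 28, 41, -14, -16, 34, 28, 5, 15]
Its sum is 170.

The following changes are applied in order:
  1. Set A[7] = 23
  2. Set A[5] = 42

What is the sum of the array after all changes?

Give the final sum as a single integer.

Answer: 196

Derivation:
Initial sum: 170
Change 1: A[7] 5 -> 23, delta = 18, sum = 188
Change 2: A[5] 34 -> 42, delta = 8, sum = 196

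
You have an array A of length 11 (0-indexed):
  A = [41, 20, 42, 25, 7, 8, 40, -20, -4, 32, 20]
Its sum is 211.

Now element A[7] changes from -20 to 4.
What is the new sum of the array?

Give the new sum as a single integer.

Old value at index 7: -20
New value at index 7: 4
Delta = 4 - -20 = 24
New sum = old_sum + delta = 211 + (24) = 235

Answer: 235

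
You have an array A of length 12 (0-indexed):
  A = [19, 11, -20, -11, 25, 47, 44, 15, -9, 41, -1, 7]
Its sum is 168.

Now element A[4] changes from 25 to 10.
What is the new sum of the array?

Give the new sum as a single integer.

Old value at index 4: 25
New value at index 4: 10
Delta = 10 - 25 = -15
New sum = old_sum + delta = 168 + (-15) = 153

Answer: 153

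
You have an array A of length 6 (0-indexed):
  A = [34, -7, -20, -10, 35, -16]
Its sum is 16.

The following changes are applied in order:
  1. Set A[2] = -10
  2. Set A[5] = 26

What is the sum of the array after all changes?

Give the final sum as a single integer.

Answer: 68

Derivation:
Initial sum: 16
Change 1: A[2] -20 -> -10, delta = 10, sum = 26
Change 2: A[5] -16 -> 26, delta = 42, sum = 68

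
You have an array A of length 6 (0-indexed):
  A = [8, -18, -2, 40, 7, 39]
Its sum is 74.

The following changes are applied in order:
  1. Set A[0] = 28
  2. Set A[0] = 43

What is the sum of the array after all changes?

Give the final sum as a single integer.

Initial sum: 74
Change 1: A[0] 8 -> 28, delta = 20, sum = 94
Change 2: A[0] 28 -> 43, delta = 15, sum = 109

Answer: 109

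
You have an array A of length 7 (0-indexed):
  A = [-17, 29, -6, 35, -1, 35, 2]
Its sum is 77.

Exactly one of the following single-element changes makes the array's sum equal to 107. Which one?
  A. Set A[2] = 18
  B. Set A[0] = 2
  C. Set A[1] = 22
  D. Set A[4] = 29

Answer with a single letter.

Answer: D

Derivation:
Option A: A[2] -6->18, delta=24, new_sum=77+(24)=101
Option B: A[0] -17->2, delta=19, new_sum=77+(19)=96
Option C: A[1] 29->22, delta=-7, new_sum=77+(-7)=70
Option D: A[4] -1->29, delta=30, new_sum=77+(30)=107 <-- matches target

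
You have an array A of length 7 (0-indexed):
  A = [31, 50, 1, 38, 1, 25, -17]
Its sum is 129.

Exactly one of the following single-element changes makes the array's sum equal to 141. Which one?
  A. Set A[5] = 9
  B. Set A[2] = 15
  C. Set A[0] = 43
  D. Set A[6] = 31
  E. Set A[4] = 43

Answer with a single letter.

Option A: A[5] 25->9, delta=-16, new_sum=129+(-16)=113
Option B: A[2] 1->15, delta=14, new_sum=129+(14)=143
Option C: A[0] 31->43, delta=12, new_sum=129+(12)=141 <-- matches target
Option D: A[6] -17->31, delta=48, new_sum=129+(48)=177
Option E: A[4] 1->43, delta=42, new_sum=129+(42)=171

Answer: C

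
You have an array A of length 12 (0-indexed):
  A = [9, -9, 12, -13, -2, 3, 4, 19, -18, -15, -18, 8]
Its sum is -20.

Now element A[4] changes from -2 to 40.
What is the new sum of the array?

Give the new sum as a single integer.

Answer: 22

Derivation:
Old value at index 4: -2
New value at index 4: 40
Delta = 40 - -2 = 42
New sum = old_sum + delta = -20 + (42) = 22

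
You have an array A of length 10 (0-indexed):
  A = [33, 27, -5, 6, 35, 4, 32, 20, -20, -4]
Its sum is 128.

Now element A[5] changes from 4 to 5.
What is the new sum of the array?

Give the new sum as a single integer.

Old value at index 5: 4
New value at index 5: 5
Delta = 5 - 4 = 1
New sum = old_sum + delta = 128 + (1) = 129

Answer: 129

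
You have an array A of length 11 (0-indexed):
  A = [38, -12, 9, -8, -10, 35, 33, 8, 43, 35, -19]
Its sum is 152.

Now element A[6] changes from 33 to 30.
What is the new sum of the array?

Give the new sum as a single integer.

Old value at index 6: 33
New value at index 6: 30
Delta = 30 - 33 = -3
New sum = old_sum + delta = 152 + (-3) = 149

Answer: 149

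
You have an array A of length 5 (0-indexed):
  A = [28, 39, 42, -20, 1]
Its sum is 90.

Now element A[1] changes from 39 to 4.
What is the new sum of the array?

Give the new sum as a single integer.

Old value at index 1: 39
New value at index 1: 4
Delta = 4 - 39 = -35
New sum = old_sum + delta = 90 + (-35) = 55

Answer: 55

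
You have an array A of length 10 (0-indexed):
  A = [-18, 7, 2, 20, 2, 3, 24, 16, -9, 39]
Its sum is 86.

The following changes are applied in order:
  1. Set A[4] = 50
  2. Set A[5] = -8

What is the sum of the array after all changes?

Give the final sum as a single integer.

Answer: 123

Derivation:
Initial sum: 86
Change 1: A[4] 2 -> 50, delta = 48, sum = 134
Change 2: A[5] 3 -> -8, delta = -11, sum = 123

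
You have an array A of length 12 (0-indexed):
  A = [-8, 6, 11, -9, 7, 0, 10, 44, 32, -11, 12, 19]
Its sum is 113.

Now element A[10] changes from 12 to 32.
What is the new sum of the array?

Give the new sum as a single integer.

Old value at index 10: 12
New value at index 10: 32
Delta = 32 - 12 = 20
New sum = old_sum + delta = 113 + (20) = 133

Answer: 133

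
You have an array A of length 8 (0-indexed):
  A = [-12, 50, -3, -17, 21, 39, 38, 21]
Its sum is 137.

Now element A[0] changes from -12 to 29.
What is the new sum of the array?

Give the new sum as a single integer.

Answer: 178

Derivation:
Old value at index 0: -12
New value at index 0: 29
Delta = 29 - -12 = 41
New sum = old_sum + delta = 137 + (41) = 178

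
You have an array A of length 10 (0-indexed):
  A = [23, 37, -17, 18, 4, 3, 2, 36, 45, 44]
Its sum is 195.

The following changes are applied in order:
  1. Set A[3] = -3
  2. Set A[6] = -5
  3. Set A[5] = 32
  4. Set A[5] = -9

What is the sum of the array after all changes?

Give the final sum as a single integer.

Answer: 155

Derivation:
Initial sum: 195
Change 1: A[3] 18 -> -3, delta = -21, sum = 174
Change 2: A[6] 2 -> -5, delta = -7, sum = 167
Change 3: A[5] 3 -> 32, delta = 29, sum = 196
Change 4: A[5] 32 -> -9, delta = -41, sum = 155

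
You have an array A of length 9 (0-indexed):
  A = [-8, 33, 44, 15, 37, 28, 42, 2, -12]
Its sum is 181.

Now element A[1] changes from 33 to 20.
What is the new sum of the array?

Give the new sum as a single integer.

Answer: 168

Derivation:
Old value at index 1: 33
New value at index 1: 20
Delta = 20 - 33 = -13
New sum = old_sum + delta = 181 + (-13) = 168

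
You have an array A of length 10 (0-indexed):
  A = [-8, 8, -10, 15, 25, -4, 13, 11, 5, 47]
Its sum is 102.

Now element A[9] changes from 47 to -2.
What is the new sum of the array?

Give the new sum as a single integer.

Answer: 53

Derivation:
Old value at index 9: 47
New value at index 9: -2
Delta = -2 - 47 = -49
New sum = old_sum + delta = 102 + (-49) = 53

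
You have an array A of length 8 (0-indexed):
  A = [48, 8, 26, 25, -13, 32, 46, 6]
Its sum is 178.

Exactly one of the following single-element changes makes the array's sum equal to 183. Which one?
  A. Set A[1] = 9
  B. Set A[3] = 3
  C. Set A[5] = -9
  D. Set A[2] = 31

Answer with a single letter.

Answer: D

Derivation:
Option A: A[1] 8->9, delta=1, new_sum=178+(1)=179
Option B: A[3] 25->3, delta=-22, new_sum=178+(-22)=156
Option C: A[5] 32->-9, delta=-41, new_sum=178+(-41)=137
Option D: A[2] 26->31, delta=5, new_sum=178+(5)=183 <-- matches target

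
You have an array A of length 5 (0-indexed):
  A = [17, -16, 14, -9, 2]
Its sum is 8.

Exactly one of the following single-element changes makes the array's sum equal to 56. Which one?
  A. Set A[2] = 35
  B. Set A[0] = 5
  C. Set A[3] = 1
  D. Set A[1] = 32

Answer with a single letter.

Option A: A[2] 14->35, delta=21, new_sum=8+(21)=29
Option B: A[0] 17->5, delta=-12, new_sum=8+(-12)=-4
Option C: A[3] -9->1, delta=10, new_sum=8+(10)=18
Option D: A[1] -16->32, delta=48, new_sum=8+(48)=56 <-- matches target

Answer: D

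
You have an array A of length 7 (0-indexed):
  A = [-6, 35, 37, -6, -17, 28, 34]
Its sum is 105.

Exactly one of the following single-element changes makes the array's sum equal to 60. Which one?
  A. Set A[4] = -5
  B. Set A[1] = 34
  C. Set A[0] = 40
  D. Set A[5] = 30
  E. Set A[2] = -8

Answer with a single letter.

Answer: E

Derivation:
Option A: A[4] -17->-5, delta=12, new_sum=105+(12)=117
Option B: A[1] 35->34, delta=-1, new_sum=105+(-1)=104
Option C: A[0] -6->40, delta=46, new_sum=105+(46)=151
Option D: A[5] 28->30, delta=2, new_sum=105+(2)=107
Option E: A[2] 37->-8, delta=-45, new_sum=105+(-45)=60 <-- matches target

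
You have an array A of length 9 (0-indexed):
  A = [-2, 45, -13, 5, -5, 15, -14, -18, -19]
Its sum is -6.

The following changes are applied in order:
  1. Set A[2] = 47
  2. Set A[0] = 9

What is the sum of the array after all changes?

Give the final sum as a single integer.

Answer: 65

Derivation:
Initial sum: -6
Change 1: A[2] -13 -> 47, delta = 60, sum = 54
Change 2: A[0] -2 -> 9, delta = 11, sum = 65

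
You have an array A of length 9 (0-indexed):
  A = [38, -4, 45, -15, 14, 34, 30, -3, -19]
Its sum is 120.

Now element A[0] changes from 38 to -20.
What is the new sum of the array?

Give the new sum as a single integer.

Answer: 62

Derivation:
Old value at index 0: 38
New value at index 0: -20
Delta = -20 - 38 = -58
New sum = old_sum + delta = 120 + (-58) = 62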